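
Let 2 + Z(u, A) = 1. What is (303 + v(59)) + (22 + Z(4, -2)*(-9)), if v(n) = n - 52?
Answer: 341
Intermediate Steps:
v(n) = -52 + n
Z(u, A) = -1 (Z(u, A) = -2 + 1 = -1)
(303 + v(59)) + (22 + Z(4, -2)*(-9)) = (303 + (-52 + 59)) + (22 - 1*(-9)) = (303 + 7) + (22 + 9) = 310 + 31 = 341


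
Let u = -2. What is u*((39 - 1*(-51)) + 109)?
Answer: -398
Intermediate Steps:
u*((39 - 1*(-51)) + 109) = -2*((39 - 1*(-51)) + 109) = -2*((39 + 51) + 109) = -2*(90 + 109) = -2*199 = -398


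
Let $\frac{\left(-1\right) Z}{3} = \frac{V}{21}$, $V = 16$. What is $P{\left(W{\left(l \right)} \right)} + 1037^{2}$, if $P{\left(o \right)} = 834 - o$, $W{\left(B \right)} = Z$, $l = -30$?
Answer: $\frac{7533437}{7} \approx 1.0762 \cdot 10^{6}$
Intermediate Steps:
$Z = - \frac{16}{7}$ ($Z = - 3 \cdot \frac{16}{21} = - 3 \cdot 16 \cdot \frac{1}{21} = \left(-3\right) \frac{16}{21} = - \frac{16}{7} \approx -2.2857$)
$W{\left(B \right)} = - \frac{16}{7}$
$P{\left(W{\left(l \right)} \right)} + 1037^{2} = \left(834 - - \frac{16}{7}\right) + 1037^{2} = \left(834 + \frac{16}{7}\right) + 1075369 = \frac{5854}{7} + 1075369 = \frac{7533437}{7}$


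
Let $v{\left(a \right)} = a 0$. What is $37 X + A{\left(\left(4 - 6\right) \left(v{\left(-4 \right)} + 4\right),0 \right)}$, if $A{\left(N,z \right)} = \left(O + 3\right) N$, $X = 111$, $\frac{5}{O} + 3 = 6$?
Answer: $\frac{12209}{3} \approx 4069.7$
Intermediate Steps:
$O = \frac{5}{3}$ ($O = \frac{5}{-3 + 6} = \frac{5}{3} \approx 1.6667$)
$v{\left(a \right)} = 0$
$A{\left(N,z \right)} = \frac{14 N}{3}$ ($A{\left(N,z \right)} = \left(\frac{5}{3} + 3\right) N = \frac{14 N}{3}$)
$37 X + A{\left(\left(4 - 6\right) \left(v{\left(-4 \right)} + 4\right),0 \right)} = 37 \cdot 111 + \frac{14 \left(4 - 6\right) \left(0 + 4\right)}{3} = 4107 + \frac{14 \left(\left(-2\right) 4\right)}{3} = 4107 + \frac{14}{3} \left(-8\right) = 4107 - \frac{112}{3} = \frac{12209}{3}$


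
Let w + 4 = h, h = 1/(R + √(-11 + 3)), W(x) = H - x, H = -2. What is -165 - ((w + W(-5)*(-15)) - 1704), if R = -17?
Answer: 471653/297 + 2*I*√2/297 ≈ 1588.1 + 0.0095233*I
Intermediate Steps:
W(x) = -2 - x
h = 1/(-17 + 2*I*√2) (h = 1/(-17 + √(-11 + 3)) = 1/(-17 + √(-8)) = 1/(-17 + 2*I*√2) ≈ -0.057239 - 0.0095233*I)
w = -1205/297 - 2*I*√2/297 (w = -4 + (-17/297 - 2*I*√2/297) = -1205/297 - 2*I*√2/297 ≈ -4.0572 - 0.0095233*I)
-165 - ((w + W(-5)*(-15)) - 1704) = -165 - (((-1205/297 - 2*I*√2/297) + (-2 - 1*(-5))*(-15)) - 1704) = -165 - (((-1205/297 - 2*I*√2/297) + (-2 + 5)*(-15)) - 1704) = -165 - (((-1205/297 - 2*I*√2/297) + 3*(-15)) - 1704) = -165 - (((-1205/297 - 2*I*√2/297) - 45) - 1704) = -165 - ((-14570/297 - 2*I*√2/297) - 1704) = -165 - (-520658/297 - 2*I*√2/297) = -165 + (520658/297 + 2*I*√2/297) = 471653/297 + 2*I*√2/297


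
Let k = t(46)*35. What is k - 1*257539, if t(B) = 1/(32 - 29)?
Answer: -772582/3 ≈ -2.5753e+5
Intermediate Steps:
t(B) = 1/3
k = 35/3 (k = (1/3)*35 = 35/3 ≈ 11.667)
k - 1*257539 = 35/3 - 1*257539 = 35/3 - 257539 = -772582/3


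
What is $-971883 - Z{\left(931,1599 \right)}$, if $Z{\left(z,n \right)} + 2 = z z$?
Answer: $-1838642$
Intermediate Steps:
$Z{\left(z,n \right)} = -2 + z^{2}$ ($Z{\left(z,n \right)} = -2 + z z = -2 + z^{2}$)
$-971883 - Z{\left(931,1599 \right)} = -971883 - \left(-2 + 931^{2}\right) = -971883 - \left(-2 + 866761\right) = -971883 - 866759 = -1838642$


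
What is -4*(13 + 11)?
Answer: -96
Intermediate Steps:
-4*(13 + 11) = -4*24 = -96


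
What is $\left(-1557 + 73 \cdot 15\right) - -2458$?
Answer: $1996$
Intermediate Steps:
$\left(-1557 + 73 \cdot 15\right) - -2458 = \left(-1557 + 1095\right) + 2458 = -462 + 2458 = 1996$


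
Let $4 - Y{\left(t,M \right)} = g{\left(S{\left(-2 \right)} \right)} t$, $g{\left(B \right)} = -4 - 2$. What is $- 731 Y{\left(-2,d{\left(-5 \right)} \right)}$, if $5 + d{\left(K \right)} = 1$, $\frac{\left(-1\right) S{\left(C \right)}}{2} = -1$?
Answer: $5848$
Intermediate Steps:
$S{\left(C \right)} = 2$ ($S{\left(C \right)} = \left(-2\right) \left(-1\right) = 2$)
$g{\left(B \right)} = -6$ ($g{\left(B \right)} = -4 - 2 = -6$)
$d{\left(K \right)} = -4$ ($d{\left(K \right)} = -5 + 1 = -4$)
$Y{\left(t,M \right)} = 4 + 6 t$ ($Y{\left(t,M \right)} = 4 - - 6 t = 4 + 6 t$)
$- 731 Y{\left(-2,d{\left(-5 \right)} \right)} = - 731 \left(4 + 6 \left(-2\right)\right) = - 731 \left(4 - 12\right) = \left(-731\right) \left(-8\right) = 5848$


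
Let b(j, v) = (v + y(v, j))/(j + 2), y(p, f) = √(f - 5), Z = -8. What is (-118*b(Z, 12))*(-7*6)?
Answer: -9912 - 826*I*√13 ≈ -9912.0 - 2978.2*I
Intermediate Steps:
y(p, f) = √(-5 + f)
b(j, v) = (v + √(-5 + j))/(2 + j) (b(j, v) = (v + √(-5 + j))/(j + 2) = (v + √(-5 + j))/(2 + j))
(-118*b(Z, 12))*(-7*6) = (-118*(12 + √(-5 - 8))/(2 - 8))*(-7*6) = -118*(12 + √(-13))/(-6)*(-42) = -(-59)*(12 + I*√13)/3*(-42) = -118*(-2 - I*√13/6)*(-42) = (236 + 59*I*√13/3)*(-42) = -9912 - 826*I*√13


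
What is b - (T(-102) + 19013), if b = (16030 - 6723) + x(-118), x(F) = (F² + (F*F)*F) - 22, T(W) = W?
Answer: -1638734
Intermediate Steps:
x(F) = -22 + F² + F³ (x(F) = (F² + F²*F) - 22 = (F² + F³) - 22 = -22 + F² + F³)
b = -1619823 (b = (16030 - 6723) + (-22 + (-118)² + (-118)³) = 9307 + (-22 + 13924 - 1643032) = 9307 - 1629130 = -1619823)
b - (T(-102) + 19013) = -1619823 - (-102 + 19013) = -1619823 - 1*18911 = -1619823 - 18911 = -1638734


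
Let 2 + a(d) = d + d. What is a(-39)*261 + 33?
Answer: -20847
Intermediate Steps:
a(d) = -2 + 2*d (a(d) = -2 + (d + d) = -2 + 2*d)
a(-39)*261 + 33 = (-2 + 2*(-39))*261 + 33 = (-2 - 78)*261 + 33 = -80*261 + 33 = -20880 + 33 = -20847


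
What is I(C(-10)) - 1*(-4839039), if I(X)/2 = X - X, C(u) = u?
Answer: 4839039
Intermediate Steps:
I(X) = 0 (I(X) = 2*(X - X) = 2*0 = 0)
I(C(-10)) - 1*(-4839039) = 0 - 1*(-4839039) = 0 + 4839039 = 4839039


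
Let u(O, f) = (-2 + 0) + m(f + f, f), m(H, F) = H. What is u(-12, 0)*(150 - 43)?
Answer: -214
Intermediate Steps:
u(O, f) = -2 + 2*f (u(O, f) = (-2 + 0) + (f + f) = -2 + 2*f)
u(-12, 0)*(150 - 43) = (-2 + 2*0)*(150 - 43) = (-2 + 0)*107 = -2*107 = -214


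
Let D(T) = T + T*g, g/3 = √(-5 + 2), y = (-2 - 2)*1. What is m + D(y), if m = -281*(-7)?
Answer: 1963 - 12*I*√3 ≈ 1963.0 - 20.785*I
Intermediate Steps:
y = -4 (y = -4*1 = -4)
m = 1967
g = 3*I*√3 (g = 3*√(-5 + 2) = 3*√(-3) = 3*(I*√3) = 3*I*√3 ≈ 5.1962*I)
D(T) = T + 3*I*T*√3 (D(T) = T + T*(3*I*√3) = T + 3*I*T*√3)
m + D(y) = 1967 - 4*(1 + 3*I*√3) = 1967 + (-4 - 12*I*√3) = 1963 - 12*I*√3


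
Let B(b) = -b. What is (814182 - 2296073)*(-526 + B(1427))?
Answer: 2894133123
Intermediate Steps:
(814182 - 2296073)*(-526 + B(1427)) = (814182 - 2296073)*(-526 - 1*1427) = -1481891*(-526 - 1427) = -1481891*(-1953) = 2894133123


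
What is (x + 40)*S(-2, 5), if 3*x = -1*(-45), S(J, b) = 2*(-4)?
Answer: -440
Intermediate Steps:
S(J, b) = -8
x = 15 (x = (-1*(-45))/3 = (⅓)*45 = 15)
(x + 40)*S(-2, 5) = (15 + 40)*(-8) = 55*(-8) = -440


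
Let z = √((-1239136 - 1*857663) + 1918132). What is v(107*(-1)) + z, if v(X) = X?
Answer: -107 + I*√178667 ≈ -107.0 + 422.69*I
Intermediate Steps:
z = I*√178667 (z = √((-1239136 - 857663) + 1918132) = √(-2096799 + 1918132) = √(-178667) = I*√178667 ≈ 422.69*I)
v(107*(-1)) + z = 107*(-1) + I*√178667 = -107 + I*√178667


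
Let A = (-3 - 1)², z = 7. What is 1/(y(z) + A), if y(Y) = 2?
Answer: 1/18 ≈ 0.055556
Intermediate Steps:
A = 16 (A = (-4)² = 16)
1/(y(z) + A) = 1/(2 + 16) = 1/18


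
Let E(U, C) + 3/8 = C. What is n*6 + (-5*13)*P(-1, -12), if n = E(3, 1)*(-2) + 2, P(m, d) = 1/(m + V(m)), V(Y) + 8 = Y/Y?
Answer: 101/8 ≈ 12.625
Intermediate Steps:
E(U, C) = -3/8 + C
V(Y) = -7 (V(Y) = -8 + Y/Y = -8 + 1 = -7)
P(m, d) = 1/(-7 + m) (P(m, d) = 1/(m - 7) = 1/(-7 + m))
n = ¾ (n = (-3/8 + 1)*(-2) + 2 = (5/8)*(-2) + 2 = -5/4 + 2 = ¾ ≈ 0.75000)
n*6 + (-5*13)*P(-1, -12) = (¾)*6 + (-5*13)/(-7 - 1) = 9/2 - 65/(-8) = 9/2 - 65*(-⅛) = 9/2 + 65/8 = 101/8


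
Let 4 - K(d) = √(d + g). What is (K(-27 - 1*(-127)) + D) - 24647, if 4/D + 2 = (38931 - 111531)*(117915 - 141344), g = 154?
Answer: -20958198721455/850472699 - √254 ≈ -24659.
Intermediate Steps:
D = 2/850472699 (D = 4/(-2 + (38931 - 111531)*(117915 - 141344)) = 4/(-2 - 72600*(-23429)) = 4/(-2 + 1700945400) = 4/1700945398 = 4*(1/1700945398) = 2/850472699 ≈ 2.3516e-9)
K(d) = 4 - √(154 + d) (K(d) = 4 - √(d + 154) = 4 - √(154 + d))
(K(-27 - 1*(-127)) + D) - 24647 = ((4 - √(154 + (-27 - 1*(-127)))) + 2/850472699) - 24647 = ((4 - √(154 + (-27 + 127))) + 2/850472699) - 24647 = ((4 - √(154 + 100)) + 2/850472699) - 24647 = ((4 - √254) + 2/850472699) - 24647 = (3401890798/850472699 - √254) - 24647 = -20958198721455/850472699 - √254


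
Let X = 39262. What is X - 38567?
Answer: 695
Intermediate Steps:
X - 38567 = 39262 - 38567 = 695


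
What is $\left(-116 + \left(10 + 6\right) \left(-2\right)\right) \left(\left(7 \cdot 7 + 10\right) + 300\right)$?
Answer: $-53132$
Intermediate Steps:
$\left(-116 + \left(10 + 6\right) \left(-2\right)\right) \left(\left(7 \cdot 7 + 10\right) + 300\right) = \left(-116 + 16 \left(-2\right)\right) \left(\left(49 + 10\right) + 300\right) = \left(-116 - 32\right) \left(59 + 300\right) = \left(-148\right) 359 = -53132$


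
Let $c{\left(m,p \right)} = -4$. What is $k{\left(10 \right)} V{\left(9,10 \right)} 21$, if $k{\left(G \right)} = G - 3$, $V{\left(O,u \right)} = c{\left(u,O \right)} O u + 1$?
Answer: $-52773$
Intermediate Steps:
$V{\left(O,u \right)} = 1 - 4 O u$ ($V{\left(O,u \right)} = - 4 O u + 1 = 1 - 4 O u$)
$k{\left(G \right)} = -3 + G$ ($k{\left(G \right)} = G - 3 = -3 + G$)
$k{\left(10 \right)} V{\left(9,10 \right)} 21 = \left(-3 + 10\right) \left(1 - 36 \cdot 10\right) 21 = 7 \left(1 - 360\right) 21 = 7 \left(-359\right) 21 = \left(-2513\right) 21 = -52773$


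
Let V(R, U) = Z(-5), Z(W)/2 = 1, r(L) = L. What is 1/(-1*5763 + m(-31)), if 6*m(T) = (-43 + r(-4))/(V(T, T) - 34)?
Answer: -192/1106449 ≈ -0.00017353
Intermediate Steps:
Z(W) = 2 (Z(W) = 2*1 = 2)
V(R, U) = 2
m(T) = 47/192 (m(T) = ((-43 - 4)/(2 - 34))/6 = (-47/(-32))/6 = (-47*(-1/32))/6 = (⅙)*(47/32) = 47/192)
1/(-1*5763 + m(-31)) = 1/(-1*5763 + 47/192) = 1/(-5763 + 47/192) = 1/(-1106449/192) = -192/1106449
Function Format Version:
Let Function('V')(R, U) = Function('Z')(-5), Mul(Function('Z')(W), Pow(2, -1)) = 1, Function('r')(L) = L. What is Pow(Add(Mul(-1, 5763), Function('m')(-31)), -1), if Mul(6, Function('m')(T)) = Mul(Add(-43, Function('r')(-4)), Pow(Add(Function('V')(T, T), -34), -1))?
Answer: Rational(-192, 1106449) ≈ -0.00017353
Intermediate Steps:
Function('Z')(W) = 2 (Function('Z')(W) = Mul(2, 1) = 2)
Function('V')(R, U) = 2
Function('m')(T) = Rational(47, 192) (Function('m')(T) = Mul(Rational(1, 6), Mul(Add(-43, -4), Pow(Add(2, -34), -1))) = Mul(Rational(1, 6), Mul(-47, Pow(-32, -1))) = Mul(Rational(1, 6), Mul(-47, Rational(-1, 32))) = Mul(Rational(1, 6), Rational(47, 32)) = Rational(47, 192))
Pow(Add(Mul(-1, 5763), Function('m')(-31)), -1) = Pow(Add(Mul(-1, 5763), Rational(47, 192)), -1) = Pow(Add(-5763, Rational(47, 192)), -1) = Pow(Rational(-1106449, 192), -1) = Rational(-192, 1106449)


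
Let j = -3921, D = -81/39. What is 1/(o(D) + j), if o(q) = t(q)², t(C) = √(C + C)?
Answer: -13/51027 ≈ -0.00025477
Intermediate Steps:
D = -27/13 (D = -81*1/39 = -27/13 ≈ -2.0769)
t(C) = √2*√C (t(C) = √(2*C) = √2*√C)
o(q) = 2*q (o(q) = (√2*√q)² = 2*q)
1/(o(D) + j) = 1/(2*(-27/13) - 3921) = 1/(-54/13 - 3921) = 1/(-51027/13) = -13/51027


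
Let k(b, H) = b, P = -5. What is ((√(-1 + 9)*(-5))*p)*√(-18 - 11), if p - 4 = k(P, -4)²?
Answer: -290*I*√58 ≈ -2208.6*I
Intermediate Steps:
p = 29 (p = 4 + (-5)² = 4 + 25 = 29)
((√(-1 + 9)*(-5))*p)*√(-18 - 11) = ((√(-1 + 9)*(-5))*29)*√(-18 - 11) = ((√8*(-5))*29)*√(-29) = (((2*√2)*(-5))*29)*(I*√29) = (-10*√2*29)*(I*√29) = (-290*√2)*(I*√29) = -290*I*√58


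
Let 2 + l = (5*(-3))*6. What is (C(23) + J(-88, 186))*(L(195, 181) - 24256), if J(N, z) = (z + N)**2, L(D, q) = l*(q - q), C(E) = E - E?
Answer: -232954624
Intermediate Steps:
l = -92 (l = -2 + (5*(-3))*6 = -2 - 15*6 = -2 - 90 = -92)
C(E) = 0
L(D, q) = 0 (L(D, q) = -92*(q - q) = -92*0 = 0)
J(N, z) = (N + z)**2
(C(23) + J(-88, 186))*(L(195, 181) - 24256) = (0 + (-88 + 186)**2)*(0 - 24256) = (0 + 98**2)*(-24256) = (0 + 9604)*(-24256) = 9604*(-24256) = -232954624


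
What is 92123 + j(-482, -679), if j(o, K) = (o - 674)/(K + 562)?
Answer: 10779547/117 ≈ 92133.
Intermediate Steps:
j(o, K) = (-674 + o)/(562 + K)
92123 + j(-482, -679) = 92123 + (-674 - 482)/(562 - 679) = 92123 - 1156/(-117) = 92123 - 1/117*(-1156) = 92123 + 1156/117 = 10779547/117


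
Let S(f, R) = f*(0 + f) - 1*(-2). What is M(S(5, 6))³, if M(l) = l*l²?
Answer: 7625597484987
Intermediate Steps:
S(f, R) = 2 + f² (S(f, R) = f*f + 2 = f² + 2 = 2 + f²)
M(l) = l³
M(S(5, 6))³ = ((2 + 5²)³)³ = ((2 + 25)³)³ = (27³)³ = 19683³ = 7625597484987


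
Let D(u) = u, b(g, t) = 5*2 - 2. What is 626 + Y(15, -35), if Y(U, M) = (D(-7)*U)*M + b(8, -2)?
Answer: 4309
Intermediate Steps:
b(g, t) = 8 (b(g, t) = 10 - 2 = 8)
Y(U, M) = 8 - 7*M*U (Y(U, M) = (-7*U)*M + 8 = -7*M*U + 8 = 8 - 7*M*U)
626 + Y(15, -35) = 626 + (8 - 7*(-35)*15) = 626 + (8 + 3675) = 626 + 3683 = 4309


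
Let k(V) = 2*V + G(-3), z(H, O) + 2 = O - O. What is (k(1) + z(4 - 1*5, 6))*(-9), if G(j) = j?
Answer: 27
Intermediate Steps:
z(H, O) = -2 (z(H, O) = -2 + (O - O) = -2 + 0 = -2)
k(V) = -3 + 2*V (k(V) = 2*V - 3 = -3 + 2*V)
(k(1) + z(4 - 1*5, 6))*(-9) = ((-3 + 2*1) - 2)*(-9) = ((-3 + 2) - 2)*(-9) = (-1 - 2)*(-9) = -3*(-9) = 27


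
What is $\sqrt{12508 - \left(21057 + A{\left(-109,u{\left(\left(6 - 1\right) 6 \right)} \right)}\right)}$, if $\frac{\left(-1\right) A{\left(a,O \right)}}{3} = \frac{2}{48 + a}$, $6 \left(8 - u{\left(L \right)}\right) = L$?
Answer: $\frac{i \sqrt{31811195}}{61} \approx 92.461 i$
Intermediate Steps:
$u{\left(L \right)} = 8 - \frac{L}{6}$
$A{\left(a,O \right)} = - \frac{6}{48 + a}$ ($A{\left(a,O \right)} = - 3 \frac{2}{48 + a} = - \frac{6}{48 + a}$)
$\sqrt{12508 - \left(21057 + A{\left(-109,u{\left(\left(6 - 1\right) 6 \right)} \right)}\right)} = \sqrt{12508 - \left(21057 - \frac{6}{48 - 109}\right)} = \sqrt{12508 - \left(21057 - \frac{6}{-61}\right)} = \sqrt{12508 - \left(21057 - - \frac{6}{61}\right)} = \sqrt{12508 - \frac{1284483}{61}} = \sqrt{- \frac{521495}{61}} = \frac{i \sqrt{31811195}}{61}$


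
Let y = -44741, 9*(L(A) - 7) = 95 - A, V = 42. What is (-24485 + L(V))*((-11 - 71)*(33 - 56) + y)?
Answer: 3146256965/3 ≈ 1.0488e+9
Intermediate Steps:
L(A) = 158/9 - A/9 (L(A) = 7 + (95 - A)/9 = 7 + (95/9 - A/9) = 158/9 - A/9)
(-24485 + L(V))*((-11 - 71)*(33 - 56) + y) = (-24485 + (158/9 - ⅑*42))*((-11 - 71)*(33 - 56) - 44741) = (-24485 + (158/9 - 14/3))*(-82*(-23) - 44741) = (-24485 + 116/9)*(1886 - 44741) = -220249/9*(-42855) = 3146256965/3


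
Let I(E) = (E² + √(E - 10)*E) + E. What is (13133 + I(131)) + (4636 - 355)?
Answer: 36147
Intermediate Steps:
I(E) = E + E² + E*√(-10 + E) (I(E) = (E² + √(-10 + E)*E) + E = (E² + E*√(-10 + E)) + E = E + E² + E*√(-10 + E))
(13133 + I(131)) + (4636 - 355) = (13133 + 131*(1 + 131 + √(-10 + 131))) + (4636 - 355) = (13133 + 131*(1 + 131 + √121)) + 4281 = (13133 + 131*(1 + 131 + 11)) + 4281 = (13133 + 131*143) + 4281 = (13133 + 18733) + 4281 = 31866 + 4281 = 36147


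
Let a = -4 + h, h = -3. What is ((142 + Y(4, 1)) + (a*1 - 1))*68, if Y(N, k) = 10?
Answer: 9792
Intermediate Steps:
a = -7 (a = -4 - 3 = -7)
((142 + Y(4, 1)) + (a*1 - 1))*68 = ((142 + 10) + (-7*1 - 1))*68 = (152 + (-7 - 1))*68 = (152 - 8)*68 = 144*68 = 9792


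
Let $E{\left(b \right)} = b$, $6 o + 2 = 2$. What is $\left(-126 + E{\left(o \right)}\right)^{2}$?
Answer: $15876$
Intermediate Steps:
$o = 0$ ($o = - \frac{1}{3} + \frac{1}{6} \cdot 2 = - \frac{1}{3} + \frac{1}{3} = 0$)
$\left(-126 + E{\left(o \right)}\right)^{2} = \left(-126 + 0\right)^{2} = \left(-126\right)^{2} = 15876$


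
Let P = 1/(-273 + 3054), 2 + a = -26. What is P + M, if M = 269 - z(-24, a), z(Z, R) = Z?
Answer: 814834/2781 ≈ 293.00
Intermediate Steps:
a = -28 (a = -2 - 26 = -28)
P = 1/2781 ≈ 0.00035958
M = 293 (M = 269 - 1*(-24) = 269 + 24 = 293)
P + M = 1/2781 + 293 = 814834/2781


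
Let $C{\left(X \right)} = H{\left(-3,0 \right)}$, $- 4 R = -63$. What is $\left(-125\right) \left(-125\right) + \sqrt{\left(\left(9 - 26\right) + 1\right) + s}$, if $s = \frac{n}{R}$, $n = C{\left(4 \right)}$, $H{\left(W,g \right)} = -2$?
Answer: $15625 + \frac{2 i \sqrt{1778}}{21} \approx 15625.0 + 4.0158 i$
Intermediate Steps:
$R = \frac{63}{4}$ ($R = \left(- \frac{1}{4}\right) \left(-63\right) = \frac{63}{4} \approx 15.75$)
$C{\left(X \right)} = -2$
$n = -2$
$s = - \frac{8}{63}$ ($s = - \frac{2}{\frac{63}{4}} = \left(-2\right) \frac{4}{63} = - \frac{8}{63} \approx -0.12698$)
$\left(-125\right) \left(-125\right) + \sqrt{\left(\left(9 - 26\right) + 1\right) + s} = \left(-125\right) \left(-125\right) + \sqrt{\left(\left(9 - 26\right) + 1\right) - \frac{8}{63}} = 15625 + \sqrt{\left(-17 + 1\right) - \frac{8}{63}} = 15625 + \sqrt{-16 - \frac{8}{63}} = 15625 + \sqrt{- \frac{1016}{63}} = 15625 + \frac{2 i \sqrt{1778}}{21}$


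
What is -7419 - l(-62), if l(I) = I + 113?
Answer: -7470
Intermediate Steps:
l(I) = 113 + I
-7419 - l(-62) = -7419 - (113 - 62) = -7419 - 1*51 = -7419 - 51 = -7470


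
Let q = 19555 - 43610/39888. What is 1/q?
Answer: 19944/389983115 ≈ 5.1141e-5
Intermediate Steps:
q = 389983115/19944 (q = 19555 - 43610*1/39888 = 19555 - 21805/19944 = 389983115/19944 ≈ 19554.)
1/q = 1/(389983115/19944) = 19944/389983115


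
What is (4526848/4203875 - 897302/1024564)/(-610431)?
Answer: -144316674837/438201859676291750 ≈ -3.2934e-7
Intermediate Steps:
(4526848/4203875 - 897302/1024564)/(-610431) = (4526848*(1/4203875) - 897302*1/1024564)*(-1/610431) = (4526848/4203875 - 448651/512282)*(-1/610431) = (432950024511/2153569492750)*(-1/610431) = -144316674837/438201859676291750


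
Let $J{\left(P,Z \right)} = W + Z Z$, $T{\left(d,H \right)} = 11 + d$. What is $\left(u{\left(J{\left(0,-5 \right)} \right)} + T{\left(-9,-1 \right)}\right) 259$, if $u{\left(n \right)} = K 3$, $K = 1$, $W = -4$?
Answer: $1295$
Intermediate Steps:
$J{\left(P,Z \right)} = -4 + Z^{2}$ ($J{\left(P,Z \right)} = -4 + Z Z = -4 + Z^{2}$)
$u{\left(n \right)} = 3$ ($u{\left(n \right)} = 1 \cdot 3 = 3$)
$\left(u{\left(J{\left(0,-5 \right)} \right)} + T{\left(-9,-1 \right)}\right) 259 = \left(3 + \left(11 - 9\right)\right) 259 = \left(3 + 2\right) 259 = 5 \cdot 259 = 1295$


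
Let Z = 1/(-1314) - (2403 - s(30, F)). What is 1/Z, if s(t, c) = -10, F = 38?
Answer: -1314/3170683 ≈ -0.00041442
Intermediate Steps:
Z = -3170683/1314 (Z = 1/(-1314) - (2403 - 1*(-10)) = -1/1314 - (2403 + 10) = -1/1314 - 1*2413 = -1/1314 - 2413 = -3170683/1314 ≈ -2413.0)
1/Z = 1/(-3170683/1314) = -1314/3170683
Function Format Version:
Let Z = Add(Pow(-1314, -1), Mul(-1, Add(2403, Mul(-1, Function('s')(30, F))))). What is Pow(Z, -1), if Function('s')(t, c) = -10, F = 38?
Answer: Rational(-1314, 3170683) ≈ -0.00041442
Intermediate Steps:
Z = Rational(-3170683, 1314) (Z = Add(Pow(-1314, -1), Mul(-1, Add(2403, Mul(-1, -10)))) = Add(Rational(-1, 1314), Mul(-1, Add(2403, 10))) = Add(Rational(-1, 1314), Mul(-1, 2413)) = Add(Rational(-1, 1314), -2413) = Rational(-3170683, 1314) ≈ -2413.0)
Pow(Z, -1) = Pow(Rational(-3170683, 1314), -1) = Rational(-1314, 3170683)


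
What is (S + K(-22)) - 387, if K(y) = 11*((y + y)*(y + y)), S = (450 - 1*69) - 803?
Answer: 20487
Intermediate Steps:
S = -422 (S = (450 - 69) - 803 = 381 - 803 = -422)
K(y) = 44*y² (K(y) = 11*((2*y)*(2*y)) = 11*(4*y²) = 44*y²)
(S + K(-22)) - 387 = (-422 + 44*(-22)²) - 387 = (-422 + 44*484) - 387 = (-422 + 21296) - 387 = 20874 - 387 = 20487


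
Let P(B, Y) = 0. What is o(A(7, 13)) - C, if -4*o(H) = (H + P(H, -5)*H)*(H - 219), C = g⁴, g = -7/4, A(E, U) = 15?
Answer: 193439/256 ≈ 755.62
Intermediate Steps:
g = -7/4 (g = -7*¼ = -7/4 ≈ -1.7500)
C = 2401/256 (C = (-7/4)⁴ = 2401/256 ≈ 9.3789)
o(H) = -H*(-219 + H)/4 (o(H) = -(H + 0*H)*(H - 219)/4 = -(H + 0)*(-219 + H)/4 = -H*(-219 + H)/4)
o(A(7, 13)) - C = (¼)*15*(219 - 1*15) - 1*2401/256 = (¼)*15*(219 - 15) - 2401/256 = (¼)*15*204 - 2401/256 = 765 - 2401/256 = 193439/256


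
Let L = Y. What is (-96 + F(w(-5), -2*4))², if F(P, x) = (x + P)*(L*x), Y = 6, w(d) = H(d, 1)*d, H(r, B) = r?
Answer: 831744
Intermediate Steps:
w(d) = d² (w(d) = d*d = d²)
L = 6
F(P, x) = 6*x*(P + x) (F(P, x) = (x + P)*(6*x) = (P + x)*(6*x) = 6*x*(P + x))
(-96 + F(w(-5), -2*4))² = (-96 + 6*(-2*4)*((-5)² - 2*4))² = (-96 + 6*(-8)*(25 - 8))² = (-96 + 6*(-8)*17)² = (-96 - 816)² = (-912)² = 831744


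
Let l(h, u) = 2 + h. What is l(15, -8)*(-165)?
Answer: -2805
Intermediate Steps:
l(15, -8)*(-165) = (2 + 15)*(-165) = 17*(-165) = -2805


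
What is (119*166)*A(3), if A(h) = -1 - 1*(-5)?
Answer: 79016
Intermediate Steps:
A(h) = 4 (A(h) = -1 + 5 = 4)
(119*166)*A(3) = (119*166)*4 = 19754*4 = 79016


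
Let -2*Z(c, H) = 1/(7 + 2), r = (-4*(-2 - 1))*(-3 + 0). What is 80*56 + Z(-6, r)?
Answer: 80639/18 ≈ 4479.9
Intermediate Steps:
r = -36 (r = -4*(-3)*(-3) = 12*(-3) = -36)
Z(c, H) = -1/18 (Z(c, H) = -1/(2*(7 + 2)) = -1/2/9 = -1/2*1/9 = -1/18)
80*56 + Z(-6, r) = 80*56 - 1/18 = 4480 - 1/18 = 80639/18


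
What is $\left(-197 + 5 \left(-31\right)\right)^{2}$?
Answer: $123904$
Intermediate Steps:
$\left(-197 + 5 \left(-31\right)\right)^{2} = \left(-197 - 155\right)^{2} = \left(-352\right)^{2} = 123904$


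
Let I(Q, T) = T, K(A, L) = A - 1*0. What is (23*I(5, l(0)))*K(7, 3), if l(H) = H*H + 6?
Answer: 966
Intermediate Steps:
l(H) = 6 + H**2 (l(H) = H**2 + 6 = 6 + H**2)
K(A, L) = A (K(A, L) = A + 0 = A)
(23*I(5, l(0)))*K(7, 3) = (23*(6 + 0**2))*7 = (23*(6 + 0))*7 = (23*6)*7 = 138*7 = 966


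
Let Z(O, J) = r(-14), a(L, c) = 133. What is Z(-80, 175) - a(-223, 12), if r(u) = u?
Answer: -147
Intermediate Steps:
Z(O, J) = -14
Z(-80, 175) - a(-223, 12) = -14 - 1*133 = -14 - 133 = -147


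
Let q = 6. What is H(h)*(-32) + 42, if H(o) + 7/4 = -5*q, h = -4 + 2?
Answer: 1058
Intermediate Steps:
h = -2
H(o) = -127/4 (H(o) = -7/4 - 5*6 = -7/4 - 30 = -127/4)
H(h)*(-32) + 42 = -127/4*(-32) + 42 = 1016 + 42 = 1058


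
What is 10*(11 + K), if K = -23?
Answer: -120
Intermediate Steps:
10*(11 + K) = 10*(11 - 23) = 10*(-12) = -120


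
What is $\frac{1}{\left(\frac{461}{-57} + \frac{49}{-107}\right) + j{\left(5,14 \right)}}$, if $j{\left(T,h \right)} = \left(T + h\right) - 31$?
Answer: $- \frac{6099}{125308} \approx -0.048672$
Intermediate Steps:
$j{\left(T,h \right)} = -31 + T + h$
$\frac{1}{\left(\frac{461}{-57} + \frac{49}{-107}\right) + j{\left(5,14 \right)}} = \frac{1}{\left(\frac{461}{-57} + \frac{49}{-107}\right) + \left(-31 + 5 + 14\right)} = \frac{1}{\left(461 \left(- \frac{1}{57}\right) + 49 \left(- \frac{1}{107}\right)\right) - 12} = \frac{1}{\left(- \frac{461}{57} - \frac{49}{107}\right) - 12} = \frac{1}{- \frac{52120}{6099} - 12} = \frac{1}{- \frac{125308}{6099}} = - \frac{6099}{125308}$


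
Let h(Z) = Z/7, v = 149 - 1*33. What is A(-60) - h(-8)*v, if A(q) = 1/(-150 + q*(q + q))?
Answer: 6542407/49350 ≈ 132.57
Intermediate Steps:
A(q) = 1/(-150 + 2*q²) (A(q) = 1/(-150 + q*(2*q)) = 1/(-150 + 2*q²))
v = 116 (v = 149 - 33 = 116)
h(Z) = Z/7 (h(Z) = Z*(⅐) = Z/7)
A(-60) - h(-8)*v = 1/(2*(-75 + (-60)²)) - (⅐)*(-8)*116 = 1/(2*(-75 + 3600)) - (-8)*116/7 = (½)/3525 - 1*(-928/7) = (½)*(1/3525) + 928/7 = 1/7050 + 928/7 = 6542407/49350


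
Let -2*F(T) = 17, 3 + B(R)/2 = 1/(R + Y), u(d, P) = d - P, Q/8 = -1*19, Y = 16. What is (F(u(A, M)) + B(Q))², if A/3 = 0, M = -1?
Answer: 974169/4624 ≈ 210.68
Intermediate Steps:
Q = -152 (Q = 8*(-1*19) = 8*(-19) = -152)
A = 0 (A = 3*0 = 0)
B(R) = -6 + 2/(16 + R) (B(R) = -6 + 2/(R + 16) = -6 + 2/(16 + R))
F(T) = -17/2 (F(T) = -½*17 = -17/2)
(F(u(A, M)) + B(Q))² = (-17/2 + 2*(-47 - 3*(-152))/(16 - 152))² = (-17/2 + 2*(-47 + 456)/(-136))² = (-17/2 + 2*(-1/136)*409)² = (-17/2 - 409/68)² = (-987/68)² = 974169/4624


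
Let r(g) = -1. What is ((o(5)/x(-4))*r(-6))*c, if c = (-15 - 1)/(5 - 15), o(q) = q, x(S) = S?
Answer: 2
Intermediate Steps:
c = 8/5 (c = -16/(-10) = -16*(-⅒) = 8/5 ≈ 1.6000)
((o(5)/x(-4))*r(-6))*c = ((5/(-4))*(-1))*(8/5) = ((5*(-¼))*(-1))*(8/5) = -5/4*(-1)*(8/5) = (5/4)*(8/5) = 2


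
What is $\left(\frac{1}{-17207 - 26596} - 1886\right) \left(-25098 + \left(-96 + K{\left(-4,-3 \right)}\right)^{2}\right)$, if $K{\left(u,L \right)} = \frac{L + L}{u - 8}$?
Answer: $\frac{5279844867149}{175212} \approx 3.0134 \cdot 10^{7}$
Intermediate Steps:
$K{\left(u,L \right)} = \frac{2 L}{-8 + u}$
$\left(\frac{1}{-17207 - 26596} - 1886\right) \left(-25098 + \left(-96 + K{\left(-4,-3 \right)}\right)^{2}\right) = \left(\frac{1}{-17207 - 26596} - 1886\right) \left(-25098 + \left(-96 + 2 \left(-3\right) \frac{1}{-8 - 4}\right)^{2}\right) = \left(\frac{1}{-43803} - 1886\right) \left(-25098 + \left(-96 + 2 \left(-3\right) \frac{1}{-12}\right)^{2}\right) = \left(- \frac{1}{43803} - 1886\right) \left(-25098 + \left(-96 + 2 \left(-3\right) \left(- \frac{1}{12}\right)\right)^{2}\right) = - \frac{82612459 \left(-25098 + \left(-96 + \frac{1}{2}\right)^{2}\right)}{43803} = - \frac{82612459 \left(-25098 + \left(- \frac{191}{2}\right)^{2}\right)}{43803} = - \frac{82612459 \left(-25098 + \frac{36481}{4}\right)}{43803} = \left(- \frac{82612459}{43803}\right) \left(- \frac{63911}{4}\right) = \frac{5279844867149}{175212}$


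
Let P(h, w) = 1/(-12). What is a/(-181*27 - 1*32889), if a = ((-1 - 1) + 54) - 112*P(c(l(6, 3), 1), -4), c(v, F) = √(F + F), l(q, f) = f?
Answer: -23/14166 ≈ -0.0016236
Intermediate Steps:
c(v, F) = √2*√F (c(v, F) = √(2*F) = √2*√F)
P(h, w) = -1/12
a = 184/3 (a = ((-1 - 1) + 54) - 112*(-1/12) = (-2 + 54) + 28/3 = 52 + 28/3 = 184/3 ≈ 61.333)
a/(-181*27 - 1*32889) = 184/(3*(-181*27 - 1*32889)) = 184/(3*(-4887 - 32889)) = (184/3)/(-37776) = (184/3)*(-1/37776) = -23/14166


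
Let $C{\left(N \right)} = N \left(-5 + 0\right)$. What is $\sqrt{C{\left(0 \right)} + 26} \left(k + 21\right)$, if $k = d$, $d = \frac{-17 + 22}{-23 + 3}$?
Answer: $\frac{83 \sqrt{26}}{4} \approx 105.8$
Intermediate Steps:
$C{\left(N \right)} = - 5 N$ ($C{\left(N \right)} = N \left(-5\right) = - 5 N$)
$d = - \frac{1}{4}$ ($d = \frac{5}{-20} = 5 \left(- \frac{1}{20}\right) = - \frac{1}{4} \approx -0.25$)
$k = - \frac{1}{4} \approx -0.25$
$\sqrt{C{\left(0 \right)} + 26} \left(k + 21\right) = \sqrt{\left(-5\right) 0 + 26} \left(- \frac{1}{4} + 21\right) = \sqrt{0 + 26} \cdot \frac{83}{4} = \sqrt{26} \cdot \frac{83}{4} = \frac{83 \sqrt{26}}{4}$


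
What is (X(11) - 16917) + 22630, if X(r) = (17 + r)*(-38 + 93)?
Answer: 7253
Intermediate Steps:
X(r) = 935 + 55*r (X(r) = (17 + r)*55 = 935 + 55*r)
(X(11) - 16917) + 22630 = ((935 + 55*11) - 16917) + 22630 = ((935 + 605) - 16917) + 22630 = (1540 - 16917) + 22630 = -15377 + 22630 = 7253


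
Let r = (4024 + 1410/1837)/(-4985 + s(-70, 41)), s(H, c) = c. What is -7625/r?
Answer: 34625613000/3696749 ≈ 9366.5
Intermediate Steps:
r = -3696749/4541064 (r = (4024 + 1410/1837)/(-4985 + 41) = (4024 + 1410*(1/1837))/(-4944) = (4024 + 1410/1837)*(-1/4944) = (7393498/1837)*(-1/4944) = -3696749/4541064 ≈ -0.81407)
-7625/r = -7625/(-3696749/4541064) = -7625*(-4541064/3696749) = 34625613000/3696749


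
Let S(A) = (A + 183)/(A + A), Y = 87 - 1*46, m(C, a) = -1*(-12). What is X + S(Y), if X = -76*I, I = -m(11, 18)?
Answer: 37504/41 ≈ 914.73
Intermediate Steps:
m(C, a) = 12
Y = 41 (Y = 87 - 46 = 41)
I = -12 (I = -1*12 = -12)
S(A) = (183 + A)/(2*A) (S(A) = (183 + A)/((2*A)) = (183 + A)*(1/(2*A)) = (183 + A)/(2*A))
X = 912 (X = -76*(-12) = 912)
X + S(Y) = 912 + (½)*(183 + 41)/41 = 912 + (½)*(1/41)*224 = 912 + 112/41 = 37504/41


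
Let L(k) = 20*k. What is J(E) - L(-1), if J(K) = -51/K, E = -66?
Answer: 457/22 ≈ 20.773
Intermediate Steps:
J(E) - L(-1) = -51/(-66) - 20*(-1) = -51*(-1/66) - 1*(-20) = 17/22 + 20 = 457/22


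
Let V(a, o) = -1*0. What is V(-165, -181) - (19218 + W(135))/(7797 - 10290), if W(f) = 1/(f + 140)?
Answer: 5284951/685575 ≈ 7.7088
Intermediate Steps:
V(a, o) = 0
W(f) = 1/(140 + f)
V(-165, -181) - (19218 + W(135))/(7797 - 10290) = 0 - (19218 + 1/(140 + 135))/(7797 - 10290) = 0 - (19218 + 1/275)/(-2493) = 0 - (19218 + 1/275)*(-1)/2493 = 0 - 5284951*(-1)/(275*2493) = 0 - 1*(-5284951/685575) = 0 + 5284951/685575 = 5284951/685575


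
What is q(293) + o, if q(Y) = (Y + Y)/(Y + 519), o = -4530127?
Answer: -1839231269/406 ≈ -4.5301e+6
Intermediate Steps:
q(Y) = 2*Y/(519 + Y) (q(Y) = (2*Y)/(519 + Y) = 2*Y/(519 + Y))
q(293) + o = 2*293/(519 + 293) - 4530127 = 2*293/812 - 4530127 = 2*293*(1/812) - 4530127 = 293/406 - 4530127 = -1839231269/406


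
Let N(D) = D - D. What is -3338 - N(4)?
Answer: -3338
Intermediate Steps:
N(D) = 0
-3338 - N(4) = -3338 - 1*0 = -3338 + 0 = -3338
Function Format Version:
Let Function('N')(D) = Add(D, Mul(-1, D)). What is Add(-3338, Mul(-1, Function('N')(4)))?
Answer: -3338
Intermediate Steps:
Function('N')(D) = 0
Add(-3338, Mul(-1, Function('N')(4))) = Add(-3338, Mul(-1, 0)) = Add(-3338, 0) = -3338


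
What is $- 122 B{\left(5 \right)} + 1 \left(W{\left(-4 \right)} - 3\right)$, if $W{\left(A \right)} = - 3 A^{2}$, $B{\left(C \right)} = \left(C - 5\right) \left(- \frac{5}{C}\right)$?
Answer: $-51$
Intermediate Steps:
$B{\left(C \right)} = - \frac{5 \left(-5 + C\right)}{C}$ ($B{\left(C \right)} = \left(-5 + C\right) \left(- \frac{5}{C}\right) = - \frac{5 \left(-5 + C\right)}{C}$)
$- 122 B{\left(5 \right)} + 1 \left(W{\left(-4 \right)} - 3\right) = - 122 \left(-5 + \frac{25}{5}\right) + 1 \left(- 3 \left(-4\right)^{2} - 3\right) = - 122 \left(-5 + 25 \cdot \frac{1}{5}\right) + 1 \left(\left(-3\right) 16 - 3\right) = - 122 \left(-5 + 5\right) + 1 \left(-48 - 3\right) = \left(-122\right) 0 + 1 \left(-51\right) = 0 - 51 = -51$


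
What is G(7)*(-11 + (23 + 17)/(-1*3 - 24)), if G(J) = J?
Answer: -2359/27 ≈ -87.370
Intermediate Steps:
G(7)*(-11 + (23 + 17)/(-1*3 - 24)) = 7*(-11 + (23 + 17)/(-1*3 - 24)) = 7*(-11 + 40/(-3 - 24)) = 7*(-11 + 40/(-27)) = 7*(-11 + 40*(-1/27)) = 7*(-11 - 40/27) = 7*(-337/27) = -2359/27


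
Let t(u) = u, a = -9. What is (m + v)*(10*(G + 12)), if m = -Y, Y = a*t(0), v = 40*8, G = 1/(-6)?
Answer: 113600/3 ≈ 37867.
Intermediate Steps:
G = -1/6 ≈ -0.16667
v = 320
Y = 0 (Y = -9*0 = 0)
m = 0 (m = -1*0 = 0)
(m + v)*(10*(G + 12)) = (0 + 320)*(10*(-1/6 + 12)) = 320*(10*(71/6)) = 320*(355/3) = 113600/3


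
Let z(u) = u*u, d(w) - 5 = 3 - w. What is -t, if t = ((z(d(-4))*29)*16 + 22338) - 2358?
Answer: -86796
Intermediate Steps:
d(w) = 8 - w (d(w) = 5 + (3 - w) = 8 - w)
z(u) = u²
t = 86796 (t = (((8 - 1*(-4))²*29)*16 + 22338) - 2358 = (((8 + 4)²*29)*16 + 22338) - 2358 = ((12²*29)*16 + 22338) - 2358 = ((144*29)*16 + 22338) - 2358 = (4176*16 + 22338) - 2358 = (66816 + 22338) - 2358 = 89154 - 2358 = 86796)
-t = -1*86796 = -86796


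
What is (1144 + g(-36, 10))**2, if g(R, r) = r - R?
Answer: 1416100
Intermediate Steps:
(1144 + g(-36, 10))**2 = (1144 + (10 - 1*(-36)))**2 = (1144 + (10 + 36))**2 = (1144 + 46)**2 = 1190**2 = 1416100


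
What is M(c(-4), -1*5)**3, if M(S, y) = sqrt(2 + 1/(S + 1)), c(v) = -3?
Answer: 3*sqrt(6)/4 ≈ 1.8371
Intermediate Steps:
M(S, y) = sqrt(2 + 1/(1 + S))
M(c(-4), -1*5)**3 = (sqrt((3 + 2*(-3))/(1 - 3)))**3 = (sqrt((3 - 6)/(-2)))**3 = (sqrt(-1/2*(-3)))**3 = (sqrt(3/2))**3 = (sqrt(6)/2)**3 = 3*sqrt(6)/4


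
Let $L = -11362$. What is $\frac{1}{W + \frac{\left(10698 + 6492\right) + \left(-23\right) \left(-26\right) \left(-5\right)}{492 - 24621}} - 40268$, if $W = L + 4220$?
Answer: $- \frac{6939928806953}{172343518} \approx -40268.0$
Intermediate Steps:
$W = -7142$ ($W = -11362 + 4220 = -7142$)
$\frac{1}{W + \frac{\left(10698 + 6492\right) + \left(-23\right) \left(-26\right) \left(-5\right)}{492 - 24621}} - 40268 = \frac{1}{-7142 + \frac{\left(10698 + 6492\right) + \left(-23\right) \left(-26\right) \left(-5\right)}{492 - 24621}} - 40268 = \frac{1}{-7142 + \frac{17190 + 598 \left(-5\right)}{-24129}} - 40268 = \frac{1}{-7142 + \left(17190 - 2990\right) \left(- \frac{1}{24129}\right)} - 40268 = \frac{1}{-7142 + 14200 \left(- \frac{1}{24129}\right)} - 40268 = \frac{1}{-7142 - \frac{14200}{24129}} - 40268 = \frac{1}{- \frac{172343518}{24129}} - 40268 = - \frac{24129}{172343518} - 40268 = - \frac{6939928806953}{172343518}$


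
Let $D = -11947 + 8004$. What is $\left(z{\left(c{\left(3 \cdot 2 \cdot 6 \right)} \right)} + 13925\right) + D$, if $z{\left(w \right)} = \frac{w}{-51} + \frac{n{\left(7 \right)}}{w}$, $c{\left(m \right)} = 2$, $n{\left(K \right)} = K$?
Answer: $\frac{1018517}{102} \approx 9985.5$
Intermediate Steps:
$D = -3943$
$z{\left(w \right)} = \frac{7}{w} - \frac{w}{51}$ ($z{\left(w \right)} = \frac{w}{-51} + \frac{7}{w} = w \left(- \frac{1}{51}\right) + \frac{7}{w} = - \frac{w}{51} + \frac{7}{w} = \frac{7}{w} - \frac{w}{51}$)
$\left(z{\left(c{\left(3 \cdot 2 \cdot 6 \right)} \right)} + 13925\right) + D = \left(\left(\frac{7}{2} - \frac{2}{51}\right) + 13925\right) - 3943 = \left(\frac{353}{102} + 13925\right) - 3943 = \frac{1420703}{102} - 3943 = \frac{1018517}{102}$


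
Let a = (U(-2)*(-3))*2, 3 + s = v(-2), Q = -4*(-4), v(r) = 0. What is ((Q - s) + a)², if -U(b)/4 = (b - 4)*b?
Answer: 94249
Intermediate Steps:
Q = 16
s = -3 (s = -3 + 0 = -3)
U(b) = -4*b*(-4 + b) (U(b) = -4*(b - 4)*b = -4*(-4 + b)*b = -4*b*(-4 + b))
a = 288 (a = ((4*(-2)*(4 - 1*(-2)))*(-3))*2 = ((4*(-2)*(4 + 2))*(-3))*2 = ((4*(-2)*6)*(-3))*2 = -48*(-3)*2 = 144*2 = 288)
((Q - s) + a)² = ((16 - 1*(-3)) + 288)² = ((16 + 3) + 288)² = (19 + 288)² = 307² = 94249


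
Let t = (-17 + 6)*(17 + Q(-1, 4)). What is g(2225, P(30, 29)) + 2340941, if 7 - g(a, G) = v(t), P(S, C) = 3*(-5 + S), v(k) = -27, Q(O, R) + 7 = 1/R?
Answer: 2340975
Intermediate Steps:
Q(O, R) = -7 + 1/R
t = -451/4 (t = (-17 + 6)*(17 + (-7 + 1/4)) = -11*(17 + (-7 + ¼)) = -11*(17 - 27/4) = -11*41/4 = -451/4 ≈ -112.75)
P(S, C) = -15 + 3*S
g(a, G) = 34 (g(a, G) = 7 - 1*(-27) = 7 + 27 = 34)
g(2225, P(30, 29)) + 2340941 = 34 + 2340941 = 2340975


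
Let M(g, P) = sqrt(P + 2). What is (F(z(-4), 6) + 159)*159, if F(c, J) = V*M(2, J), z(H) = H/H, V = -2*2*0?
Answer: 25281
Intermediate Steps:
M(g, P) = sqrt(2 + P)
V = 0 (V = -4*0 = 0)
z(H) = 1
F(c, J) = 0 (F(c, J) = 0*sqrt(2 + J) = 0)
(F(z(-4), 6) + 159)*159 = (0 + 159)*159 = 159*159 = 25281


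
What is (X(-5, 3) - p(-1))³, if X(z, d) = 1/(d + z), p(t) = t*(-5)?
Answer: -1331/8 ≈ -166.38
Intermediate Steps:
p(t) = -5*t
(X(-5, 3) - p(-1))³ = (1/(3 - 5) - (-5)*(-1))³ = (1/(-2) - 1*5)³ = (-½ - 5)³ = (-11/2)³ = -1331/8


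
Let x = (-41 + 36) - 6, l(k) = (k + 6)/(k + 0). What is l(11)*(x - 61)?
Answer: -1224/11 ≈ -111.27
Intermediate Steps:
l(k) = (6 + k)/k
x = -11 (x = -5 - 6 = -11)
l(11)*(x - 61) = ((6 + 11)/11)*(-11 - 61) = ((1/11)*17)*(-72) = (17/11)*(-72) = -1224/11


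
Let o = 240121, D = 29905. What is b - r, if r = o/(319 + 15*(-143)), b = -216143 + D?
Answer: -339830467/1826 ≈ -1.8611e+5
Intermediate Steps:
b = -186238 (b = -216143 + 29905 = -186238)
r = -240121/1826 (r = 240121/(319 + 15*(-143)) = 240121/(319 - 2145) = 240121/(-1826) = 240121*(-1/1826) = -240121/1826 ≈ -131.50)
b - r = -186238 - 1*(-240121/1826) = -186238 + 240121/1826 = -339830467/1826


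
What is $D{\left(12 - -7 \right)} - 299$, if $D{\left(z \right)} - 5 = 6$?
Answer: $-288$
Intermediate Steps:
$D{\left(z \right)} = 11$ ($D{\left(z \right)} = 5 + 6 = 11$)
$D{\left(12 - -7 \right)} - 299 = 11 - 299 = -288$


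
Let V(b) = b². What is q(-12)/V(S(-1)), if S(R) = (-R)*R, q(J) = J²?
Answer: 144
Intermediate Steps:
S(R) = -R²
q(-12)/V(S(-1)) = (-12)²/((-1*(-1)²)²) = 144/((-1*1)²) = 144/((-1)²) = 144/1 = 144*1 = 144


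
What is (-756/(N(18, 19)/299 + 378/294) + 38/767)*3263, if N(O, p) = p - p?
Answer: -113190458/59 ≈ -1.9185e+6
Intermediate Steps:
N(O, p) = 0
(-756/(N(18, 19)/299 + 378/294) + 38/767)*3263 = (-756/(0/299 + 378/294) + 38/767)*3263 = (-756/(0*(1/299) + 378*(1/294)) + 38*(1/767))*3263 = (-756/(0 + 9/7) + 38/767)*3263 = (-756/9/7 + 38/767)*3263 = (-756*7/9 + 38/767)*3263 = (-588 + 38/767)*3263 = -450958/767*3263 = -113190458/59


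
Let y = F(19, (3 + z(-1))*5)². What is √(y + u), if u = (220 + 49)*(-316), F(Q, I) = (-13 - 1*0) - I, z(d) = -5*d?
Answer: I*√82195 ≈ 286.7*I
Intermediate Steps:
F(Q, I) = -13 - I (F(Q, I) = (-13 + 0) - I = -13 - I)
u = -85004 (u = 269*(-316) = -85004)
y = 2809 (y = (-13 - (3 - 5*(-1))*5)² = (-13 - (3 + 5)*5)² = (-13 - 8*5)² = (-13 - 1*40)² = (-13 - 40)² = (-53)² = 2809)
√(y + u) = √(2809 - 85004) = √(-82195) = I*√82195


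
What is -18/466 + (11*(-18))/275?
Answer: -4419/5825 ≈ -0.75863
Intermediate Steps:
-18/466 + (11*(-18))/275 = -18*1/466 - 198*1/275 = -9/233 - 18/25 = -4419/5825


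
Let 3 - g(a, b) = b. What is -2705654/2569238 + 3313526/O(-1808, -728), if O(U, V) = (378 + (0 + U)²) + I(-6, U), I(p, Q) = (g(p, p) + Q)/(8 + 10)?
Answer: -18555113627/469520720303 ≈ -0.039519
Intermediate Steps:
g(a, b) = 3 - b
I(p, Q) = ⅙ - p/18 + Q/18 (I(p, Q) = ((3 - p) + Q)/(8 + 10) = (3 + Q - p)/18 = (3 + Q - p)*(1/18) = ⅙ - p/18 + Q/18)
O(U, V) = 757/2 + U² + U/18 (O(U, V) = (378 + (0 + U)²) + (⅙ - 1/18*(-6) + U/18) = (378 + U²) + (⅙ + ⅓ + U/18) = (378 + U²) + (½ + U/18) = 757/2 + U² + U/18)
-2705654/2569238 + 3313526/O(-1808, -728) = -2705654/2569238 + 3313526/(757/2 + (-1808)² + (1/18)*(-1808)) = -2705654*1/2569238 + 3313526/(757/2 + 3268864 - 904/9) = -193261/183517 + 3313526/(58844557/18) = -193261/183517 + 3313526*(18/58844557) = -193261/183517 + 59643468/58844557 = -18555113627/469520720303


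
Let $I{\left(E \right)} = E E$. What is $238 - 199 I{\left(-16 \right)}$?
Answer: $-50706$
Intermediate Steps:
$I{\left(E \right)} = E^{2}$
$238 - 199 I{\left(-16 \right)} = 238 - 199 \left(-16\right)^{2} = 238 - 50944 = -50706$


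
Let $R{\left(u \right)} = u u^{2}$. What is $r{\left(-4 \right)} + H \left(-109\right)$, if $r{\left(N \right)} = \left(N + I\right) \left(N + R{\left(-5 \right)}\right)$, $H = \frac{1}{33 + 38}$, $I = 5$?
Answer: $- \frac{9268}{71} \approx -130.54$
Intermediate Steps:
$R{\left(u \right)} = u^{3}$
$H = \frac{1}{71} \approx 0.014085$
$r{\left(N \right)} = \left(-125 + N\right) \left(5 + N\right)$ ($r{\left(N \right)} = \left(N + 5\right) \left(N + \left(-5\right)^{3}\right) = \left(5 + N\right) \left(N - 125\right) = \left(5 + N\right) \left(-125 + N\right) = \left(-125 + N\right) \left(5 + N\right)$)
$r{\left(-4 \right)} + H \left(-109\right) = \left(-625 + \left(-4\right)^{2} - -480\right) + \frac{1}{71} \left(-109\right) = \left(-625 + 16 + 480\right) - \frac{109}{71} = -129 - \frac{109}{71} = - \frac{9268}{71}$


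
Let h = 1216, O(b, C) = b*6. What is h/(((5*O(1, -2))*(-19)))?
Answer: -32/15 ≈ -2.1333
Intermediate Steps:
O(b, C) = 6*b
h/(((5*O(1, -2))*(-19))) = 1216/(((5*(6*1))*(-19))) = 1216/(((5*6)*(-19))) = 1216/((30*(-19))) = 1216/(-570) = 1216*(-1/570) = -32/15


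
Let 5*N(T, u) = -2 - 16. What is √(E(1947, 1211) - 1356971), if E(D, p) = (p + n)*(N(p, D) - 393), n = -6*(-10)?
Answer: 4*I*√2907890/5 ≈ 1364.2*I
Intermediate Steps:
n = 60
N(T, u) = -18/5 (N(T, u) = (-2 - 16)/5 = (⅕)*(-18) = -18/5)
E(D, p) = -23796 - 1983*p/5 (E(D, p) = (p + 60)*(-18/5 - 393) = (60 + p)*(-1983/5) = -23796 - 1983*p/5)
√(E(1947, 1211) - 1356971) = √((-23796 - 1983/5*1211) - 1356971) = √((-23796 - 2401413/5) - 1356971) = √(-2520393/5 - 1356971) = √(-9305248/5) = 4*I*√2907890/5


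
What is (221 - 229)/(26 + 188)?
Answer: -4/107 ≈ -0.037383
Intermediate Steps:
(221 - 229)/(26 + 188) = -8/214 = -8*1/214 = -4/107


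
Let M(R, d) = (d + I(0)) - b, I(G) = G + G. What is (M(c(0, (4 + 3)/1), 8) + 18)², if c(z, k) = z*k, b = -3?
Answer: 841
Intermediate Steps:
I(G) = 2*G
c(z, k) = k*z
M(R, d) = 3 + d (M(R, d) = (d + 2*0) - 1*(-3) = (d + 0) + 3 = d + 3 = 3 + d)
(M(c(0, (4 + 3)/1), 8) + 18)² = ((3 + 8) + 18)² = (11 + 18)² = 29² = 841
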